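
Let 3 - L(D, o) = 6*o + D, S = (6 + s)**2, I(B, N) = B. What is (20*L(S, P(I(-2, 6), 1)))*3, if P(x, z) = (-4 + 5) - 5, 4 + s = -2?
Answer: 1620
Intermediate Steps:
s = -6 (s = -4 - 2 = -6)
S = 0 (S = (6 - 6)**2 = 0**2 = 0)
P(x, z) = -4 (P(x, z) = 1 - 5 = -4)
L(D, o) = 3 - D - 6*o (L(D, o) = 3 - (6*o + D) = 3 - (D + 6*o) = 3 + (-D - 6*o) = 3 - D - 6*o)
(20*L(S, P(I(-2, 6), 1)))*3 = (20*(3 - 1*0 - 6*(-4)))*3 = (20*(3 + 0 + 24))*3 = (20*27)*3 = 540*3 = 1620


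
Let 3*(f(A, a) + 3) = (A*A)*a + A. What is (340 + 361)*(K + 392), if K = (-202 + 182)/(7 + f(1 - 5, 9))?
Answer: 10431581/38 ≈ 2.7452e+5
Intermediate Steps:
f(A, a) = -3 + A/3 + a*A²/3 (f(A, a) = -3 + ((A*A)*a + A)/3 = -3 + (A²*a + A)/3 = -3 + (a*A² + A)/3 = -3 + (A + a*A²)/3 = -3 + (A/3 + a*A²/3) = -3 + A/3 + a*A²/3)
K = -15/38 (K = (-202 + 182)/(7 + (-3 + (1 - 5)/3 + (⅓)*9*(1 - 5)²)) = -20/(7 + (-3 + (⅓)*(-4) + (⅓)*9*(-4)²)) = -20/(7 + (-3 - 4/3 + (⅓)*9*16)) = -20/(7 + (-3 - 4/3 + 48)) = -20/(7 + 131/3) = -20/152/3 = -20*3/152 = -15/38 ≈ -0.39474)
(340 + 361)*(K + 392) = (340 + 361)*(-15/38 + 392) = 701*(14881/38) = 10431581/38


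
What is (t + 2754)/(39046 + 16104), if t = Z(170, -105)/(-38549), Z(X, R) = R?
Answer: 15166293/303711050 ≈ 0.049937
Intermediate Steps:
t = 15/5507 (t = -105/(-38549) = -105*(-1/38549) = 15/5507 ≈ 0.0027238)
(t + 2754)/(39046 + 16104) = (15/5507 + 2754)/(39046 + 16104) = (15166293/5507)/55150 = (15166293/5507)*(1/55150) = 15166293/303711050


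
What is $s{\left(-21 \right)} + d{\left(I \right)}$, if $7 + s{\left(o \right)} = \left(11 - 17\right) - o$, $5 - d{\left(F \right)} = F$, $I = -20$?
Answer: $33$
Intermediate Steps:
$d{\left(F \right)} = 5 - F$
$s{\left(o \right)} = -13 - o$ ($s{\left(o \right)} = -7 - \left(6 + o\right) = -13 - o$)
$s{\left(-21 \right)} + d{\left(I \right)} = \left(-13 - -21\right) + \left(5 - -20\right) = \left(-13 + 21\right) + \left(5 + 20\right) = 8 + 25 = 33$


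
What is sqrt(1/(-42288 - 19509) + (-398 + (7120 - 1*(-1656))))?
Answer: 37*sqrt(23370698445)/61797 ≈ 91.531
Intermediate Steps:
sqrt(1/(-42288 - 19509) + (-398 + (7120 - 1*(-1656)))) = sqrt(1/(-61797) + (-398 + (7120 + 1656))) = sqrt(-1/61797 + (-398 + 8776)) = sqrt(-1/61797 + 8378) = sqrt(517735265/61797) = 37*sqrt(23370698445)/61797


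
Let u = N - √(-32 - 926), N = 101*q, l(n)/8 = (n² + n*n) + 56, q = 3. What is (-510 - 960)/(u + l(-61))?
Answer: -88621890/3634523327 - 1470*I*√958/3634523327 ≈ -0.024383 - 1.2519e-5*I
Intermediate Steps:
l(n) = 448 + 16*n² (l(n) = 8*((n² + n*n) + 56) = 8*((n² + n²) + 56) = 8*(2*n² + 56) = 8*(56 + 2*n²) = 448 + 16*n²)
N = 303 (N = 101*3 = 303)
u = 303 - I*√958 (u = 303 - √(-32 - 926) = 303 - √(-958) = 303 - I*√958 ≈ 303.0 - 30.952*I)
(-510 - 960)/(u + l(-61)) = (-510 - 960)/((303 - I*√958) + (448 + 16*(-61)²)) = -1470/((303 - I*√958) + (448 + 16*3721)) = -1470/((303 - I*√958) + (448 + 59536)) = -1470/((303 - I*√958) + 59984) = -1470/(60287 - I*√958)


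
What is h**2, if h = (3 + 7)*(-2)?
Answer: 400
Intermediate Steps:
h = -20 (h = 10*(-2) = -20)
h**2 = (-20)**2 = 400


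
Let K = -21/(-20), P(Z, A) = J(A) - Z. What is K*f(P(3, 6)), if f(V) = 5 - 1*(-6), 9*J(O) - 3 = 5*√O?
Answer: 231/20 ≈ 11.550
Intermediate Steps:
J(O) = ⅓ + 5*√O/9 (J(O) = ⅓ + (5*√O)/9 = ⅓ + 5*√O/9)
P(Z, A) = ⅓ - Z + 5*√A/9 (P(Z, A) = (⅓ + 5*√A/9) - Z = ⅓ - Z + 5*√A/9)
K = 21/20 (K = -21*(-1/20) = 21/20 ≈ 1.0500)
f(V) = 11 (f(V) = 5 + 6 = 11)
K*f(P(3, 6)) = (21/20)*11 = 231/20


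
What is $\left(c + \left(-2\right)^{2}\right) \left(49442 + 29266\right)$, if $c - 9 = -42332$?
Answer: $-3330843852$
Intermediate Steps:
$c = -42323$ ($c = 9 - 42332 = -42323$)
$\left(c + \left(-2\right)^{2}\right) \left(49442 + 29266\right) = \left(-42323 + \left(-2\right)^{2}\right) \left(49442 + 29266\right) = \left(-42323 + 4\right) 78708 = \left(-42319\right) 78708 = -3330843852$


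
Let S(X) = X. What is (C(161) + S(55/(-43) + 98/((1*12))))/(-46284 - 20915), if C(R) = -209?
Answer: 52145/17337342 ≈ 0.0030077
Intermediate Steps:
(C(161) + S(55/(-43) + 98/((1*12))))/(-46284 - 20915) = (-209 + (55/(-43) + 98/((1*12))))/(-46284 - 20915) = (-209 + (55*(-1/43) + 98/12))/(-67199) = (-209 + (-55/43 + 98*(1/12)))*(-1/67199) = (-209 + (-55/43 + 49/6))*(-1/67199) = (-209 + 1777/258)*(-1/67199) = -52145/258*(-1/67199) = 52145/17337342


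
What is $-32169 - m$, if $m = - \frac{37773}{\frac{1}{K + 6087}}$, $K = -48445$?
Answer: $-1600020903$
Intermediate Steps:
$m = 1599988734$ ($m = - \frac{37773}{\frac{1}{-48445 + 6087}} = - \frac{37773}{\frac{1}{-42358}} = - \frac{37773}{- \frac{1}{42358}} = \left(-37773\right) \left(-42358\right) = 1599988734$)
$-32169 - m = -32169 - 1599988734 = -1600020903$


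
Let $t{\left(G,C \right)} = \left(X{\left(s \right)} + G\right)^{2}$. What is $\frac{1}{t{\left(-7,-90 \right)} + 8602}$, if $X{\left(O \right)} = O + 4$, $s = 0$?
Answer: $\frac{1}{8611} \approx 0.00011613$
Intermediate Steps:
$X{\left(O \right)} = 4 + O$
$t{\left(G,C \right)} = \left(4 + G\right)^{2}$ ($t{\left(G,C \right)} = \left(\left(4 + 0\right) + G\right)^{2} = \left(4 + G\right)^{2}$)
$\frac{1}{t{\left(-7,-90 \right)} + 8602} = \frac{1}{\left(4 - 7\right)^{2} + 8602} = \frac{1}{\left(-3\right)^{2} + 8602} = \frac{1}{9 + 8602} = \frac{1}{8611}$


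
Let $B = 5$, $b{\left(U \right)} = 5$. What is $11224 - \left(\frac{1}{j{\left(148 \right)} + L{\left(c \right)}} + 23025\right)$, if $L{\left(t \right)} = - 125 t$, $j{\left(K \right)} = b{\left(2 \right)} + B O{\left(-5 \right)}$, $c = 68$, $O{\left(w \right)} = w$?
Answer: $- \frac{100544519}{8520} \approx -11801.0$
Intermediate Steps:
$j{\left(K \right)} = -20$ ($j{\left(K \right)} = 5 + 5 \left(-5\right) = 5 - 25 = -20$)
$11224 - \left(\frac{1}{j{\left(148 \right)} + L{\left(c \right)}} + 23025\right) = 11224 - \left(\frac{1}{-20 - 8500} + 23025\right) = 11224 - \left(\frac{1}{-8520} + 23025\right) = 11224 - \left(- \frac{1}{8520} + 23025\right) = 11224 - \frac{196172999}{8520} = - \frac{100544519}{8520}$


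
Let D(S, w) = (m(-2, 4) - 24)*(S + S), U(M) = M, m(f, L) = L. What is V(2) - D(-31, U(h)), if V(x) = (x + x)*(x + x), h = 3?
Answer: -1224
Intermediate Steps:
V(x) = 4*x**2 (V(x) = (2*x)*(2*x) = 4*x**2)
D(S, w) = -40*S (D(S, w) = (4 - 24)*(S + S) = -40*S)
V(2) - D(-31, U(h)) = 4*2**2 - (-40)*(-31) = 4*4 - 1*1240 = 16 - 1240 = -1224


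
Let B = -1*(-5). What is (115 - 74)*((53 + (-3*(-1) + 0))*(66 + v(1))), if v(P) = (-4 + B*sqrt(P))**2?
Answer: 153832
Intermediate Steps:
B = 5
v(P) = (-4 + 5*sqrt(P))**2
(115 - 74)*((53 + (-3*(-1) + 0))*(66 + v(1))) = (115 - 74)*((53 + (-3*(-1) + 0))*(66 + (-4 + 5*sqrt(1))**2)) = 41*((53 + (3 + 0))*(66 + (-4 + 5*1)**2)) = 41*((53 + 3)*(66 + (-4 + 5)**2)) = 41*(56*(66 + 1**2)) = 41*(56*(66 + 1)) = 41*(56*67) = 41*3752 = 153832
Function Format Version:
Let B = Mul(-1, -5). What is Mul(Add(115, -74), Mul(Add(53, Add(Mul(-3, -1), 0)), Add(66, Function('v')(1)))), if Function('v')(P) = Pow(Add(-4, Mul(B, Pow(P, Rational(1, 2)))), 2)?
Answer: 153832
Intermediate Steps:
B = 5
Function('v')(P) = Pow(Add(-4, Mul(5, Pow(P, Rational(1, 2)))), 2)
Mul(Add(115, -74), Mul(Add(53, Add(Mul(-3, -1), 0)), Add(66, Function('v')(1)))) = Mul(Add(115, -74), Mul(Add(53, Add(Mul(-3, -1), 0)), Add(66, Pow(Add(-4, Mul(5, Pow(1, Rational(1, 2)))), 2)))) = Mul(41, Mul(Add(53, Add(3, 0)), Add(66, Pow(Add(-4, Mul(5, 1)), 2)))) = Mul(41, Mul(Add(53, 3), Add(66, Pow(Add(-4, 5), 2)))) = Mul(41, Mul(56, Add(66, Pow(1, 2)))) = Mul(41, Mul(56, Add(66, 1))) = Mul(41, Mul(56, 67)) = Mul(41, 3752) = 153832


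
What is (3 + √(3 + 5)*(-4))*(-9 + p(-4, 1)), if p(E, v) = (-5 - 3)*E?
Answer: 69 - 184*√2 ≈ -191.22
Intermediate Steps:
p(E, v) = -8*E
(3 + √(3 + 5)*(-4))*(-9 + p(-4, 1)) = (3 + √(3 + 5)*(-4))*(-9 - 8*(-4)) = (3 + √8*(-4))*(-9 + 32) = (3 + (2*√2)*(-4))*23 = (3 - 8*√2)*23 = 69 - 184*√2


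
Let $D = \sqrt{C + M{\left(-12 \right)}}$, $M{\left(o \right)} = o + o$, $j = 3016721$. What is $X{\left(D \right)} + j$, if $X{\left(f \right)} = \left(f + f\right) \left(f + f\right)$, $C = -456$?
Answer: $3014801$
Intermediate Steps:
$M{\left(o \right)} = 2 o$
$D = 4 i \sqrt{30}$ ($D = \sqrt{-456 + 2 \left(-12\right)} = \sqrt{-456 - 24} = \sqrt{-480} = 4 i \sqrt{30} \approx 21.909 i$)
$X{\left(f \right)} = 4 f^{2}$ ($X{\left(f \right)} = 2 f 2 f = 4 f^{2}$)
$X{\left(D \right)} + j = 4 \left(4 i \sqrt{30}\right)^{2} + 3016721 = 4 \left(-480\right) + 3016721 = -1920 + 3016721 = 3014801$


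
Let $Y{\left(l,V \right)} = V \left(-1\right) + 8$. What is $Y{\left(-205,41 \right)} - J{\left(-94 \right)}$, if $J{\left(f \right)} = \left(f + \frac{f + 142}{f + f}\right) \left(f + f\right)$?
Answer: $-17753$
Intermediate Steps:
$J{\left(f \right)} = 2 f \left(f + \frac{142 + f}{2 f}\right)$ ($J{\left(f \right)} = \left(f + \frac{142 + f}{2 f}\right) 2 f = 2 f \left(f + \frac{142 + f}{2 f}\right)$)
$Y{\left(l,V \right)} = 8 - V$ ($Y{\left(l,V \right)} = - V + 8 = 8 - V$)
$Y{\left(-205,41 \right)} - J{\left(-94 \right)} = \left(8 - 41\right) - \left(142 - 94 + 2 \left(-94\right)^{2}\right) = \left(8 - 41\right) - \left(142 - 94 + 2 \cdot 8836\right) = -33 - \left(142 - 94 + 17672\right) = -33 - 17720 = -17753$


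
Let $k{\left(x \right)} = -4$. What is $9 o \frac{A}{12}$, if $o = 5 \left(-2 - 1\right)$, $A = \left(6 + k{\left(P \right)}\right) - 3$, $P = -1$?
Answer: $\frac{45}{4} \approx 11.25$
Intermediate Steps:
$A = -1$ ($A = \left(6 - 4\right) - 3 = 2 - 3 = -1$)
$o = -15$ ($o = 5 \left(-3\right) = -15$)
$9 o \frac{A}{12} = 9 \left(-15\right) \left(- \frac{1}{12}\right) = - 135 \left(\left(-1\right) \frac{1}{12}\right) = \left(-135\right) \left(- \frac{1}{12}\right) = \frac{45}{4}$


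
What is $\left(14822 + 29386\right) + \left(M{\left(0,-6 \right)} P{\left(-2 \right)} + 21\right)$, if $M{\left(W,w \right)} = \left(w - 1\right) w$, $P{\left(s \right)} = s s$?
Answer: $44397$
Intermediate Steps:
$P{\left(s \right)} = s^{2}$
$M{\left(W,w \right)} = w \left(-1 + w\right)$ ($M{\left(W,w \right)} = \left(-1 + w\right) w = w \left(-1 + w\right)$)
$\left(14822 + 29386\right) + \left(M{\left(0,-6 \right)} P{\left(-2 \right)} + 21\right) = \left(14822 + 29386\right) + \left(- 6 \left(-1 - 6\right) \left(-2\right)^{2} + 21\right) = 44208 + \left(\left(-6\right) \left(-7\right) 4 + 21\right) = 44208 + \left(42 \cdot 4 + 21\right) = 44208 + \left(168 + 21\right) = 44208 + 189 = 44397$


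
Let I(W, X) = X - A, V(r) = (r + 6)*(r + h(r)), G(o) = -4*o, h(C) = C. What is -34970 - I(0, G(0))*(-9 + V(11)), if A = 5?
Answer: -33145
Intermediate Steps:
V(r) = 2*r*(6 + r) (V(r) = (r + 6)*(r + r) = (6 + r)*(2*r) = 2*r*(6 + r))
I(W, X) = -5 + X (I(W, X) = X - 1*5 = X - 5 = -5 + X)
-34970 - I(0, G(0))*(-9 + V(11)) = -34970 - (-5 - 4*0)*(-9 + 2*11*(6 + 11)) = -34970 - (-5 + 0)*(-9 + 2*11*17) = -34970 - (-5)*(-9 + 374) = -34970 - (-5)*365 = -34970 - 1*(-1825) = -34970 + 1825 = -33145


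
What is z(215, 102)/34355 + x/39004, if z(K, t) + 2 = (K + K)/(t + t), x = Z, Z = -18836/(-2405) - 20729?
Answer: -17462920251107/32871108745020 ≈ -0.53125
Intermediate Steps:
Z = -49834409/2405 (Z = -18836*(-1/2405) - 20729 = 18836/2405 - 20729 = -49834409/2405 ≈ -20721.)
x = -49834409/2405 ≈ -20721.
z(K, t) = -2 + K/t (z(K, t) = -2 + (K + K)/(t + t) = -2 + (2*K)/((2*t)) = -2 + (2*K)*(1/(2*t)) = -2 + K/t)
z(215, 102)/34355 + x/39004 = (-2 + 215/102)/34355 - 49834409/2405/39004 = (-2 + 215*(1/102))*(1/34355) - 49834409/2405*1/39004 = (-2 + 215/102)*(1/34355) - 49834409/93804620 = (11/102)*(1/34355) - 49834409/93804620 = 11/3504210 - 49834409/93804620 = -17462920251107/32871108745020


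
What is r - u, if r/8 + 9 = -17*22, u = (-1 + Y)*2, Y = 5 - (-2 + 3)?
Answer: -3070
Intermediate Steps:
Y = 4 (Y = 5 - 1*1 = 5 - 1 = 4)
u = 6 (u = (-1 + 4)*2 = 3*2 = 6)
r = -3064 (r = -72 + 8*(-17*22) = -72 + 8*(-374) = -72 - 2992 = -3064)
r - u = -3064 - 1*6 = -3064 - 6 = -3070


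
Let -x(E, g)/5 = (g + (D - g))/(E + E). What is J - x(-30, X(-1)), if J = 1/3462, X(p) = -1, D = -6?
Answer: 866/1731 ≈ 0.50029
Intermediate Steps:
J = 1/3462 ≈ 0.00028885
x(E, g) = 15/E (x(E, g) = -5*(g + (-6 - g))/(E + E) = -(-30)/(2*E) = -(-30)*1/(2*E) = -(-15)/E = 15/E)
J - x(-30, X(-1)) = 1/3462 - 15/(-30) = 1/3462 - 15*(-1)/30 = 1/3462 - 1*(-½) = 1/3462 + ½ = 866/1731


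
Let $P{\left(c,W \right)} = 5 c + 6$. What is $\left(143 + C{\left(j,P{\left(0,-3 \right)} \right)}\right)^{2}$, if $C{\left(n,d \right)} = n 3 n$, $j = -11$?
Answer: $256036$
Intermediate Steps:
$P{\left(c,W \right)} = 6 + 5 c$
$C{\left(n,d \right)} = 3 n^{2}$ ($C{\left(n,d \right)} = 3 n n = 3 n^{2}$)
$\left(143 + C{\left(j,P{\left(0,-3 \right)} \right)}\right)^{2} = \left(143 + 3 \left(-11\right)^{2}\right)^{2} = \left(143 + 3 \cdot 121\right)^{2} = \left(143 + 363\right)^{2} = 506^{2} = 256036$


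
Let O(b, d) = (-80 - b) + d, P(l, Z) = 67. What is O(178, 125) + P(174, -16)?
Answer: -66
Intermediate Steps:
O(b, d) = -80 + d - b
O(178, 125) + P(174, -16) = (-80 + 125 - 1*178) + 67 = (-80 + 125 - 178) + 67 = -133 + 67 = -66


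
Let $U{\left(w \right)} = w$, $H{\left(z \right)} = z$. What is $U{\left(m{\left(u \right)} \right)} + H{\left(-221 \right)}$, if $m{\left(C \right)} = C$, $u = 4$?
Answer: $-217$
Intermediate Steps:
$U{\left(m{\left(u \right)} \right)} + H{\left(-221 \right)} = 4 - 221 = -217$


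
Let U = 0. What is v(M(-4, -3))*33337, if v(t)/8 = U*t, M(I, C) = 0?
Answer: 0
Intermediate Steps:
v(t) = 0 (v(t) = 8*(0*t) = 8*0 = 0)
v(M(-4, -3))*33337 = 0*33337 = 0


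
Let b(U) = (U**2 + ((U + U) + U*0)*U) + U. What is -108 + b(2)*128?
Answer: 1684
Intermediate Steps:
b(U) = U + 3*U**2 (b(U) = (U**2 + (2*U + 0)*U) + U = (U**2 + (2*U)*U) + U = (U**2 + 2*U**2) + U = 3*U**2 + U = U + 3*U**2)
-108 + b(2)*128 = -108 + (2*(1 + 3*2))*128 = -108 + (2*(1 + 6))*128 = -108 + (2*7)*128 = -108 + 14*128 = -108 + 1792 = 1684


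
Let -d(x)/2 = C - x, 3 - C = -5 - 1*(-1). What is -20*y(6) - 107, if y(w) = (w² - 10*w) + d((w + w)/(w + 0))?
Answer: 573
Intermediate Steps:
C = 7 (C = 3 - (-5 - 1*(-1)) = 3 - (-5 + 1) = 3 - 1*(-4) = 3 + 4 = 7)
d(x) = -14 + 2*x (d(x) = -2*(7 - x) = -14 + 2*x)
y(w) = -10 + w² - 10*w (y(w) = (w² - 10*w) + (-14 + 2*((w + w)/(w + 0))) = (w² - 10*w) + (-14 + 2*((2*w)/w)) = (w² - 10*w) + (-14 + 2*2) = (w² - 10*w) + (-14 + 4) = (w² - 10*w) - 10 = -10 + w² - 10*w)
-20*y(6) - 107 = -20*(-10 + 6² - 10*6) - 107 = -20*(-10 + 36 - 60) - 107 = -20*(-34) - 107 = 680 - 107 = 573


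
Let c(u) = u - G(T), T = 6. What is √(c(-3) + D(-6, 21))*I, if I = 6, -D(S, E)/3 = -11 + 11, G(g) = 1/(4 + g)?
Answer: 3*I*√310/5 ≈ 10.564*I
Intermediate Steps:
D(S, E) = 0 (D(S, E) = -3*(-11 + 11) = -3*0 = 0)
c(u) = -⅒ + u (c(u) = u - 1/(4 + 6) = u - 1/10 = u - 1*⅒ = u - ⅒ = -⅒ + u)
√(c(-3) + D(-6, 21))*I = √((-⅒ - 3) + 0)*6 = √(-31/10 + 0)*6 = √(-31/10)*6 = (I*√310/10)*6 = 3*I*√310/5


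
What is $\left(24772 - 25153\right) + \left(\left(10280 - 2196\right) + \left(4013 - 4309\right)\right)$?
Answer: $7407$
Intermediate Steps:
$\left(24772 - 25153\right) + \left(\left(10280 - 2196\right) + \left(4013 - 4309\right)\right) = -381 + \left(8084 - 296\right) = -381 + 7788 = 7407$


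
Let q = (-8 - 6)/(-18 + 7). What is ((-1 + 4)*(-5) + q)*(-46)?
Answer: 6946/11 ≈ 631.45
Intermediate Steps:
q = 14/11 (q = -14/(-11) = -14*(-1/11) = 14/11 ≈ 1.2727)
((-1 + 4)*(-5) + q)*(-46) = ((-1 + 4)*(-5) + 14/11)*(-46) = (3*(-5) + 14/11)*(-46) = (-15 + 14/11)*(-46) = -151/11*(-46) = 6946/11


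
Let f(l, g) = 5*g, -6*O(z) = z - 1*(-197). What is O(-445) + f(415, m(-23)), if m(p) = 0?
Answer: 124/3 ≈ 41.333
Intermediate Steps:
O(z) = -197/6 - z/6 (O(z) = -(z - 1*(-197))/6 = -(z + 197)/6 = -(197 + z)/6 = -197/6 - z/6)
O(-445) + f(415, m(-23)) = (-197/6 - ⅙*(-445)) + 5*0 = (-197/6 + 445/6) + 0 = 124/3 + 0 = 124/3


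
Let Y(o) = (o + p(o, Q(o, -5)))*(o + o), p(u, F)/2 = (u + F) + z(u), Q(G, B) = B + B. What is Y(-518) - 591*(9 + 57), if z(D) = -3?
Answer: 1597874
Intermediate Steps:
Q(G, B) = 2*B
p(u, F) = -6 + 2*F + 2*u (p(u, F) = 2*((u + F) - 3) = 2*((F + u) - 3) = 2*(-3 + F + u) = -6 + 2*F + 2*u)
Y(o) = 2*o*(-26 + 3*o) (Y(o) = (o + (-6 + 2*(2*(-5)) + 2*o))*(o + o) = (o + (-6 + 2*(-10) + 2*o))*(2*o) = (o + (-6 - 20 + 2*o))*(2*o) = (o + (-26 + 2*o))*(2*o) = (-26 + 3*o)*(2*o) = 2*o*(-26 + 3*o))
Y(-518) - 591*(9 + 57) = 2*(-518)*(-26 + 3*(-518)) - 591*(9 + 57) = 2*(-518)*(-26 - 1554) - 591*66 = 2*(-518)*(-1580) - 1*39006 = 1636880 - 39006 = 1597874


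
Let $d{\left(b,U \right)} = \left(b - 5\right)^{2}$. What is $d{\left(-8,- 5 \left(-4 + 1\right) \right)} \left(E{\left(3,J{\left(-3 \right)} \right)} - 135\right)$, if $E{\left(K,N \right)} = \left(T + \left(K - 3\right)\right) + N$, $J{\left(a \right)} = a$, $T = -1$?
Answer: $-23491$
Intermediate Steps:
$E{\left(K,N \right)} = -4 + K + N$ ($E{\left(K,N \right)} = \left(-1 + \left(K - 3\right)\right) + N = \left(-1 + \left(-3 + K\right)\right) + N = \left(-4 + K\right) + N = -4 + K + N$)
$d{\left(b,U \right)} = \left(-5 + b\right)^{2}$
$d{\left(-8,- 5 \left(-4 + 1\right) \right)} \left(E{\left(3,J{\left(-3 \right)} \right)} - 135\right) = \left(-5 - 8\right)^{2} \left(\left(-4 + 3 - 3\right) - 135\right) = \left(-13\right)^{2} \left(-4 - 135\right) = 169 \left(-139\right) = -23491$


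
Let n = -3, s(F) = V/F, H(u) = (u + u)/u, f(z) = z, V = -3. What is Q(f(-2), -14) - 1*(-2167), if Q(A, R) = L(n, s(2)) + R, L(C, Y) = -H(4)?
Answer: 2151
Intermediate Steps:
H(u) = 2 (H(u) = (2*u)/u = 2)
s(F) = -3/F
L(C, Y) = -2 (L(C, Y) = -1*2 = -2)
Q(A, R) = -2 + R
Q(f(-2), -14) - 1*(-2167) = (-2 - 14) - 1*(-2167) = -16 + 2167 = 2151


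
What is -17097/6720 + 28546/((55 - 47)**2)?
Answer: 993411/2240 ≈ 443.49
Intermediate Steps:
-17097/6720 + 28546/((55 - 47)**2) = -17097*1/6720 + 28546/(8**2) = -5699/2240 + 28546/64 = -5699/2240 + 28546*(1/64) = -5699/2240 + 14273/32 = 993411/2240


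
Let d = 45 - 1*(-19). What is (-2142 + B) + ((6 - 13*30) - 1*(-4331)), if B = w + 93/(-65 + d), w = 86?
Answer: 1798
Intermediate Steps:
d = 64 (d = 45 + 19 = 64)
B = -7 (B = 86 + 93/(-65 + 64) = 86 + 93/(-1) = 86 - 1*93 = 86 - 93 = -7)
(-2142 + B) + ((6 - 13*30) - 1*(-4331)) = (-2142 - 7) + ((6 - 13*30) - 1*(-4331)) = -2149 + ((6 - 390) + 4331) = -2149 + (-384 + 4331) = -2149 + 3947 = 1798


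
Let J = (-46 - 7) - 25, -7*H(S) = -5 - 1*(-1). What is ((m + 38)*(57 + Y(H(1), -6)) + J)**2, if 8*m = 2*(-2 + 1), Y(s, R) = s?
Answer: 3442051561/784 ≈ 4.3904e+6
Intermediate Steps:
H(S) = 4/7 (H(S) = -(-5 - 1*(-1))/7 = -(-5 + 1)/7 = -1/7*(-4) = 4/7)
m = -1/4 (m = (2*(-2 + 1))/8 = (2*(-1))/8 = (1/8)*(-2) = -1/4 ≈ -0.25000)
J = -78 (J = -53 - 25 = -78)
((m + 38)*(57 + Y(H(1), -6)) + J)**2 = ((-1/4 + 38)*(57 + 4/7) - 78)**2 = ((151/4)*(403/7) - 78)**2 = (60853/28 - 78)**2 = (58669/28)**2 = 3442051561/784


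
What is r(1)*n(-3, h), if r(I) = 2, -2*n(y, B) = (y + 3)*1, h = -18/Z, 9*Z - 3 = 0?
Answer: 0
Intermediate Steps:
Z = ⅓ (Z = ⅓ + (⅑)*0 = ⅓ + 0 = ⅓ ≈ 0.33333)
h = -54 (h = -18/⅓ = -18*3 = -54)
n(y, B) = -3/2 - y/2 (n(y, B) = -(y + 3)/2 = -(3 + y)/2 = -3/2 - y/2)
r(1)*n(-3, h) = 2*(-3/2 - ½*(-3)) = 2*(-3/2 + 3/2) = 2*0 = 0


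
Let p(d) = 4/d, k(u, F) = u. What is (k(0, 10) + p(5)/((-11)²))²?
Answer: 16/366025 ≈ 4.3713e-5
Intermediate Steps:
(k(0, 10) + p(5)/((-11)²))² = (0 + (4/5)/((-11)²))² = (0 + (4*(⅕))/121)² = (0 + (⅘)*(1/121))² = (0 + 4/605)² = (4/605)² = 16/366025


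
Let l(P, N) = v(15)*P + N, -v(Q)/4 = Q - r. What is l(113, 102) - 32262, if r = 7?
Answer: -35776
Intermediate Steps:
v(Q) = 28 - 4*Q (v(Q) = -4*(Q - 1*7) = -4*(Q - 7) = -4*(-7 + Q) = 28 - 4*Q)
l(P, N) = N - 32*P (l(P, N) = (28 - 4*15)*P + N = (28 - 60)*P + N = -32*P + N = N - 32*P)
l(113, 102) - 32262 = (102 - 32*113) - 32262 = (102 - 3616) - 32262 = -3514 - 32262 = -35776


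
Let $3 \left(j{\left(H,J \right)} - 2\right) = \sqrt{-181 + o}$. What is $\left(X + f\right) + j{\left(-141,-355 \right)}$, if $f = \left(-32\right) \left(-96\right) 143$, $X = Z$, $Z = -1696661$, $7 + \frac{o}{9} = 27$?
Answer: $-1257363 + \frac{i}{3} \approx -1.2574 \cdot 10^{6} + 0.33333 i$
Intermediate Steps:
$o = 180$ ($o = -63 + 9 \cdot 27 = -63 + 243 = 180$)
$X = -1696661$
$j{\left(H,J \right)} = 2 + \frac{i}{3}$ ($j{\left(H,J \right)} = 2 + \frac{\sqrt{-181 + 180}}{3} = 2 + \frac{\sqrt{-1}}{3} = 2 + \frac{i}{3}$)
$f = 439296$ ($f = 3072 \cdot 143 = 439296$)
$\left(X + f\right) + j{\left(-141,-355 \right)} = \left(-1696661 + 439296\right) + \left(2 + \frac{i}{3}\right) = -1257365 + \left(2 + \frac{i}{3}\right) = -1257363 + \frac{i}{3}$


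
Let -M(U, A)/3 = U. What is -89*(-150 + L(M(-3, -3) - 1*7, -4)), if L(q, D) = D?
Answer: 13706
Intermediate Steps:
M(U, A) = -3*U
-89*(-150 + L(M(-3, -3) - 1*7, -4)) = -89*(-150 - 4) = -89*(-154) = 13706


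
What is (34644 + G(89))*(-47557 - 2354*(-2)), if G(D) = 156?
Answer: -1491145200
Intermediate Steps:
(34644 + G(89))*(-47557 - 2354*(-2)) = (34644 + 156)*(-47557 - 2354*(-2)) = 34800*(-47557 + 4708) = 34800*(-42849) = -1491145200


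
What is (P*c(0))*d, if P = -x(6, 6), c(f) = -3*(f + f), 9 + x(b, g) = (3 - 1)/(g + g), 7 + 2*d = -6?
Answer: 0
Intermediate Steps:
d = -13/2 (d = -7/2 + (1/2)*(-6) = -7/2 - 3 = -13/2 ≈ -6.5000)
x(b, g) = -9 + 1/g (x(b, g) = -9 + (3 - 1)/(g + g) = -9 + 2/((2*g)) = -9 + 2*(1/(2*g)) = -9 + 1/g)
c(f) = -6*f
P = 53/6 (P = -(-9 + 1/6) = -1*(-53/6) = 53/6 ≈ 8.8333)
(P*c(0))*d = (53*(-6*0)/6)*(-13/2) = ((53/6)*0)*(-13/2) = 0*(-13/2) = 0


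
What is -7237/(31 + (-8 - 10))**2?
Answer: -7237/169 ≈ -42.823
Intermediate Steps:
-7237/(31 + (-8 - 10))**2 = -7237/(31 - 18)**2 = -7237/(13**2) = -7237/169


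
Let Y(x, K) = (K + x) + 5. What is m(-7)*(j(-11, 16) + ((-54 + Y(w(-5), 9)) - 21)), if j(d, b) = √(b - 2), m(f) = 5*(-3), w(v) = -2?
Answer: 945 - 15*√14 ≈ 888.88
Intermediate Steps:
m(f) = -15
Y(x, K) = 5 + K + x
j(d, b) = √(-2 + b)
m(-7)*(j(-11, 16) + ((-54 + Y(w(-5), 9)) - 21)) = -15*(√(-2 + 16) + ((-54 + (5 + 9 - 2)) - 21)) = -15*(√14 + ((-54 + 12) - 21)) = -15*(√14 + (-42 - 21)) = -15*(√14 - 63) = -15*(-63 + √14) = 945 - 15*√14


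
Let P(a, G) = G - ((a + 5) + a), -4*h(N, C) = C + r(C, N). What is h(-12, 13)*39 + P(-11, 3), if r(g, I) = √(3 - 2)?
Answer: -233/2 ≈ -116.50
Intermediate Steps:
r(g, I) = 1 (r(g, I) = √1 = 1)
h(N, C) = -¼ - C/4 (h(N, C) = -(C + 1)/4 = -(1 + C)/4 = -¼ - C/4)
P(a, G) = -5 + G - 2*a (P(a, G) = G - ((5 + a) + a) = G - (5 + 2*a) = G + (-5 - 2*a) = -5 + G - 2*a)
h(-12, 13)*39 + P(-11, 3) = (-¼ - ¼*13)*39 + (-5 + 3 - 2*(-11)) = (-¼ - 13/4)*39 + (-5 + 3 + 22) = -7/2*39 + 20 = -273/2 + 20 = -233/2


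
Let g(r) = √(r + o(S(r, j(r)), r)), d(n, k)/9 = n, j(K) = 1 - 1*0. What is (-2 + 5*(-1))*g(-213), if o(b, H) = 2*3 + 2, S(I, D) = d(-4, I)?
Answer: -7*I*√205 ≈ -100.22*I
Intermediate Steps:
j(K) = 1 (j(K) = 1 + 0 = 1)
d(n, k) = 9*n
S(I, D) = -36 (S(I, D) = 9*(-4) = -36)
o(b, H) = 8 (o(b, H) = 6 + 2 = 8)
g(r) = √(8 + r) (g(r) = √(r + 8) = √(8 + r))
(-2 + 5*(-1))*g(-213) = (-2 + 5*(-1))*√(8 - 213) = (-2 - 5)*√(-205) = -7*I*√205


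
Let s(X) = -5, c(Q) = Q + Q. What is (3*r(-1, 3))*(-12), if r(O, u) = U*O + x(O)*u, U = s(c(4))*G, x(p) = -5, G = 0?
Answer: 540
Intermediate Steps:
c(Q) = 2*Q
U = 0 (U = -5*0 = 0)
r(O, u) = -5*u (r(O, u) = 0*O - 5*u = 0 - 5*u = -5*u)
(3*r(-1, 3))*(-12) = (3*(-5*3))*(-12) = (3*(-15))*(-12) = -45*(-12) = 540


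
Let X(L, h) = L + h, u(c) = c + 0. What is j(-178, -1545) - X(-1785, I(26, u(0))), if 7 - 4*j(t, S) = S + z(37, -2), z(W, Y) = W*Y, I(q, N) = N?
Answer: 4383/2 ≈ 2191.5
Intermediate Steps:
u(c) = c
j(t, S) = 81/4 - S/4 (j(t, S) = 7/4 - (S + 37*(-2))/4 = 7/4 - (S - 74)/4 = 7/4 - (-74 + S)/4 = 7/4 + (37/2 - S/4) = 81/4 - S/4)
j(-178, -1545) - X(-1785, I(26, u(0))) = (81/4 - ¼*(-1545)) - (-1785 + 0) = (81/4 + 1545/4) - 1*(-1785) = 813/2 + 1785 = 4383/2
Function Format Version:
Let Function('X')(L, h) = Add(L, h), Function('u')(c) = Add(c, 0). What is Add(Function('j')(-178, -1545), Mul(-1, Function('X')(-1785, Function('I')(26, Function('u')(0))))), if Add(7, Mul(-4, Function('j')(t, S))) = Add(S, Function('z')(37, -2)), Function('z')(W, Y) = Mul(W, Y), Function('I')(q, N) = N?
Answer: Rational(4383, 2) ≈ 2191.5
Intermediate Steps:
Function('u')(c) = c
Function('j')(t, S) = Add(Rational(81, 4), Mul(Rational(-1, 4), S)) (Function('j')(t, S) = Add(Rational(7, 4), Mul(Rational(-1, 4), Add(S, Mul(37, -2)))) = Add(Rational(7, 4), Mul(Rational(-1, 4), Add(S, -74))) = Add(Rational(7, 4), Mul(Rational(-1, 4), Add(-74, S))) = Add(Rational(7, 4), Add(Rational(37, 2), Mul(Rational(-1, 4), S))) = Add(Rational(81, 4), Mul(Rational(-1, 4), S)))
Add(Function('j')(-178, -1545), Mul(-1, Function('X')(-1785, Function('I')(26, Function('u')(0))))) = Add(Add(Rational(81, 4), Mul(Rational(-1, 4), -1545)), Mul(-1, Add(-1785, 0))) = Add(Add(Rational(81, 4), Rational(1545, 4)), Mul(-1, -1785)) = Add(Rational(813, 2), 1785) = Rational(4383, 2)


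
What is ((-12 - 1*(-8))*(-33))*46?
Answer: 6072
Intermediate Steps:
((-12 - 1*(-8))*(-33))*46 = ((-12 + 8)*(-33))*46 = -4*(-33)*46 = 132*46 = 6072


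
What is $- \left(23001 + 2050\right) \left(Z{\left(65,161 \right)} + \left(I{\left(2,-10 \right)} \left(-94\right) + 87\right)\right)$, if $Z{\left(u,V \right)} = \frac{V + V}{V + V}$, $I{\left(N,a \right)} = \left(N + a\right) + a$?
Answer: $-44590780$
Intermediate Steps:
$I{\left(N,a \right)} = N + 2 a$
$Z{\left(u,V \right)} = 1$ ($Z{\left(u,V \right)} = \frac{2 V}{2 V} = 2 V \frac{1}{2 V} = 1$)
$- \left(23001 + 2050\right) \left(Z{\left(65,161 \right)} + \left(I{\left(2,-10 \right)} \left(-94\right) + 87\right)\right) = - \left(23001 + 2050\right) \left(1 + \left(\left(2 + 2 \left(-10\right)\right) \left(-94\right) + 87\right)\right) = - 25051 \left(1 + \left(\left(2 - 20\right) \left(-94\right) + 87\right)\right) = - 25051 \left(1 + \left(\left(-18\right) \left(-94\right) + 87\right)\right) = - 25051 \left(1 + \left(1692 + 87\right)\right) = - 25051 \left(1 + 1779\right) = - 25051 \cdot 1780 = \left(-1\right) 44590780 = -44590780$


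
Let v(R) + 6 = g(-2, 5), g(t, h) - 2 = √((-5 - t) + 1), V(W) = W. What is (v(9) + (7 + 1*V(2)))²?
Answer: (5 + I*√2)² ≈ 23.0 + 14.142*I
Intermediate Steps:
g(t, h) = 2 + √(-4 - t) (g(t, h) = 2 + √((-5 - t) + 1) = 2 + √(-4 - t))
v(R) = -4 + I*√2 (v(R) = -6 + (2 + √(-4 - 1*(-2))) = -6 + (2 + √(-4 + 2)) = -6 + (2 + √(-2)) = -6 + (2 + I*√2) = -4 + I*√2)
(v(9) + (7 + 1*V(2)))² = ((-4 + I*√2) + (7 + 1*2))² = ((-4 + I*√2) + (7 + 2))² = ((-4 + I*√2) + 9)² = (5 + I*√2)²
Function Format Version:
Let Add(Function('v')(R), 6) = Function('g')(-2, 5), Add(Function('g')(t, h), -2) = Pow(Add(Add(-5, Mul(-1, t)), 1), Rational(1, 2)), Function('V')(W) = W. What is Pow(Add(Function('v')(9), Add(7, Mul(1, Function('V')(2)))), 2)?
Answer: Pow(Add(5, Mul(I, Pow(2, Rational(1, 2)))), 2) ≈ Add(23.000, Mul(14.142, I))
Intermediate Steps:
Function('g')(t, h) = Add(2, Pow(Add(-4, Mul(-1, t)), Rational(1, 2))) (Function('g')(t, h) = Add(2, Pow(Add(Add(-5, Mul(-1, t)), 1), Rational(1, 2))) = Add(2, Pow(Add(-4, Mul(-1, t)), Rational(1, 2))))
Function('v')(R) = Add(-4, Mul(I, Pow(2, Rational(1, 2)))) (Function('v')(R) = Add(-6, Add(2, Pow(Add(-4, Mul(-1, -2)), Rational(1, 2)))) = Add(-6, Add(2, Pow(Add(-4, 2), Rational(1, 2)))) = Add(-6, Add(2, Pow(-2, Rational(1, 2)))) = Add(-6, Add(2, Mul(I, Pow(2, Rational(1, 2))))) = Add(-4, Mul(I, Pow(2, Rational(1, 2)))))
Pow(Add(Function('v')(9), Add(7, Mul(1, Function('V')(2)))), 2) = Pow(Add(Add(-4, Mul(I, Pow(2, Rational(1, 2)))), Add(7, Mul(1, 2))), 2) = Pow(Add(Add(-4, Mul(I, Pow(2, Rational(1, 2)))), Add(7, 2)), 2) = Pow(Add(Add(-4, Mul(I, Pow(2, Rational(1, 2)))), 9), 2) = Pow(Add(5, Mul(I, Pow(2, Rational(1, 2)))), 2)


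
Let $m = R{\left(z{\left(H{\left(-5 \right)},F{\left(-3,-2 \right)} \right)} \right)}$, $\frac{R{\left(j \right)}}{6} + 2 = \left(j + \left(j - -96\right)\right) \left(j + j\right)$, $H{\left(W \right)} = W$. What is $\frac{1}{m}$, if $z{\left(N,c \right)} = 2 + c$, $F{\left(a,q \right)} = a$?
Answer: $- \frac{1}{1140} \approx -0.00087719$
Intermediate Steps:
$R{\left(j \right)} = -12 + 12 j \left(96 + 2 j\right)$ ($R{\left(j \right)} = -12 + 6 \left(j + \left(j - -96\right)\right) \left(j + j\right) = -12 + 6 \left(j + \left(j + 96\right)\right) 2 j = -12 + 6 \left(j + \left(96 + j\right)\right) 2 j = -12 + 6 \left(96 + 2 j\right) 2 j = -12 + 6 \cdot 2 j \left(96 + 2 j\right) = -12 + 12 j \left(96 + 2 j\right)$)
$m = -1140$ ($m = -12 + 24 \left(2 - 3\right)^{2} + 1152 \left(2 - 3\right) = -12 + 24 \left(-1\right)^{2} + 1152 \left(-1\right) = -12 + 24 \cdot 1 - 1152 = -12 + 24 - 1152 = -1140$)
$\frac{1}{m} = \frac{1}{-1140} = - \frac{1}{1140}$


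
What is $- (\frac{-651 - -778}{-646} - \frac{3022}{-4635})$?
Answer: $- \frac{1363567}{2994210} \approx -0.4554$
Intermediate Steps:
$- (\frac{-651 - -778}{-646} - \frac{3022}{-4635}) = - (\left(-651 + 778\right) \left(- \frac{1}{646}\right) - - \frac{3022}{4635}) = - (127 \left(- \frac{1}{646}\right) + \frac{3022}{4635}) = - (- \frac{127}{646} + \frac{3022}{4635}) = \left(-1\right) \frac{1363567}{2994210} = - \frac{1363567}{2994210}$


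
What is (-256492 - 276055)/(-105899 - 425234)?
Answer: 532547/531133 ≈ 1.0027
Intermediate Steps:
(-256492 - 276055)/(-105899 - 425234) = -532547/(-531133) = -532547*(-1/531133) = 532547/531133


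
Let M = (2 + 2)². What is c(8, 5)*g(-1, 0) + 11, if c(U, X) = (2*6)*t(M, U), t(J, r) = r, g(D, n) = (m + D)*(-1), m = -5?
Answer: 587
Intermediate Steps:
g(D, n) = 5 - D (g(D, n) = (-5 + D)*(-1) = 5 - D)
M = 16 (M = 4² = 16)
c(U, X) = 12*U (c(U, X) = (2*6)*U = 12*U)
c(8, 5)*g(-1, 0) + 11 = (12*8)*(5 - 1*(-1)) + 11 = 96*(5 + 1) + 11 = 96*6 + 11 = 576 + 11 = 587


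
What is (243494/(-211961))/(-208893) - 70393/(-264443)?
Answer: 3116867159878831/11708787447615639 ≈ 0.26620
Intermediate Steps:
(243494/(-211961))/(-208893) - 70393/(-264443) = (243494*(-1/211961))*(-1/208893) - 70393*(-1/264443) = -243494/211961*(-1/208893) + 70393/264443 = 243494/44277169173 + 70393/264443 = 3116867159878831/11708787447615639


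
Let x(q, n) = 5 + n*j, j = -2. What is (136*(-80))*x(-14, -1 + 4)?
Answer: 10880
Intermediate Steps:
x(q, n) = 5 - 2*n (x(q, n) = 5 + n*(-2) = 5 - 2*n)
(136*(-80))*x(-14, -1 + 4) = (136*(-80))*(5 - 2*(-1 + 4)) = -10880*(5 - 2*3) = -10880*(5 - 6) = -10880*(-1) = 10880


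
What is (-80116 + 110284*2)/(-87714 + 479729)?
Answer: 292/815 ≈ 0.35828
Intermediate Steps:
(-80116 + 110284*2)/(-87714 + 479729) = (-80116 + 220568)/392015 = 140452*(1/392015) = 292/815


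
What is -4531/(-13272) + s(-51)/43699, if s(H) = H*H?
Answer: 232520641/579973128 ≈ 0.40092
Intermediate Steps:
s(H) = H**2
-4531/(-13272) + s(-51)/43699 = -4531/(-13272) + (-51)**2/43699 = -4531*(-1/13272) + 2601*(1/43699) = 4531/13272 + 2601/43699 = 232520641/579973128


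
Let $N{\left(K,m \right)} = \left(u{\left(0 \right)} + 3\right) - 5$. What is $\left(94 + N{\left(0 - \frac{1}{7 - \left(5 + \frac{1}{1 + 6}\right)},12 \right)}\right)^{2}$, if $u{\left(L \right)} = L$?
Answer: $8464$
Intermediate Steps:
$N{\left(K,m \right)} = -2$ ($N{\left(K,m \right)} = \left(0 + 3\right) - 5 = 3 - 5 = -2$)
$\left(94 + N{\left(0 - \frac{1}{7 - \left(5 + \frac{1}{1 + 6}\right)},12 \right)}\right)^{2} = \left(94 - 2\right)^{2} = 92^{2} = 8464$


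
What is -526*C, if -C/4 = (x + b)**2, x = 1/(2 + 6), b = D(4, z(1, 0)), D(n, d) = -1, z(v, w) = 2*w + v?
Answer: 12887/8 ≈ 1610.9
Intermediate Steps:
z(v, w) = v + 2*w
b = -1
x = 1/8 ≈ 0.12500
C = -49/16 (C = -4*(1/8 - 1)**2 = -4*(-7/8)**2 = -4*49/64 = -49/16 ≈ -3.0625)
-526*C = -526*(-49/16) = 12887/8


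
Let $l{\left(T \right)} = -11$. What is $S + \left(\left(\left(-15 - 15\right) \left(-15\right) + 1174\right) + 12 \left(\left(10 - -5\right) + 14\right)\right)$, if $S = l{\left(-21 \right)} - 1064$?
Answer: $897$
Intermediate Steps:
$S = -1075$ ($S = -11 - 1064 = -1075$)
$S + \left(\left(\left(-15 - 15\right) \left(-15\right) + 1174\right) + 12 \left(\left(10 - -5\right) + 14\right)\right) = -1075 + \left(\left(\left(-15 - 15\right) \left(-15\right) + 1174\right) + 12 \left(\left(10 - -5\right) + 14\right)\right) = -1075 + \left(\left(\left(-30\right) \left(-15\right) + 1174\right) + 12 \left(\left(10 + 5\right) + 14\right)\right) = -1075 + \left(\left(450 + 1174\right) + 12 \left(15 + 14\right)\right) = -1075 + \left(1624 + 12 \cdot 29\right) = -1075 + \left(1624 + 348\right) = -1075 + 1972 = 897$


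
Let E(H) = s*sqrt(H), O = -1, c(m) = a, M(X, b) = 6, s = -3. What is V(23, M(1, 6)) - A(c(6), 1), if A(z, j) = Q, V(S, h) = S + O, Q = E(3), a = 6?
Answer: 22 + 3*sqrt(3) ≈ 27.196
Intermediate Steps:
c(m) = 6
E(H) = -3*sqrt(H)
Q = -3*sqrt(3) ≈ -5.1962
V(S, h) = -1 + S (V(S, h) = S - 1 = -1 + S)
A(z, j) = -3*sqrt(3)
V(23, M(1, 6)) - A(c(6), 1) = (-1 + 23) - (-3)*sqrt(3) = 22 + 3*sqrt(3)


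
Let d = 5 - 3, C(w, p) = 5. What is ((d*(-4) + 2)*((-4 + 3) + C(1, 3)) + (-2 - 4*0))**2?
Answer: 676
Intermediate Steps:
d = 2
((d*(-4) + 2)*((-4 + 3) + C(1, 3)) + (-2 - 4*0))**2 = ((2*(-4) + 2)*((-4 + 3) + 5) + (-2 - 4*0))**2 = ((-8 + 2)*(-1 + 5) + (-2 + 0))**2 = (-6*4 - 2)**2 = (-24 - 2)**2 = (-26)**2 = 676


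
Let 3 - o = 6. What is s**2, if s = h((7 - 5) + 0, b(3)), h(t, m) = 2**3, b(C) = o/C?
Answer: 64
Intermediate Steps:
o = -3 (o = 3 - 1*6 = 3 - 6 = -3)
b(C) = -3/C
h(t, m) = 8
s = 8
s**2 = 8**2 = 64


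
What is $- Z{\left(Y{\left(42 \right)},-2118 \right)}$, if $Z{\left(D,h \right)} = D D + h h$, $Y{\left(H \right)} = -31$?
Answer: $-4486885$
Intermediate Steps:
$Z{\left(D,h \right)} = D^{2} + h^{2}$
$- Z{\left(Y{\left(42 \right)},-2118 \right)} = - (\left(-31\right)^{2} + \left(-2118\right)^{2}) = - (961 + 4485924) = \left(-1\right) 4486885 = -4486885$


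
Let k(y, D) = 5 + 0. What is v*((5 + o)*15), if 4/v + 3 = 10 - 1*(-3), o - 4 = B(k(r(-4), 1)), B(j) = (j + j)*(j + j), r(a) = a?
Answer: 654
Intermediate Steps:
k(y, D) = 5
B(j) = 4*j² (B(j) = (2*j)*(2*j) = 4*j²)
o = 104 (o = 4 + 4*5² = 4 + 4*25 = 4 + 100 = 104)
v = ⅖ (v = 4/(-3 + (10 - 1*(-3))) = 4/(-3 + (10 + 3)) = 4/(-3 + 13) = 4/10 = 4*(⅒) = ⅖ ≈ 0.40000)
v*((5 + o)*15) = 2*((5 + 104)*15)/5 = 2*(109*15)/5 = (⅖)*1635 = 654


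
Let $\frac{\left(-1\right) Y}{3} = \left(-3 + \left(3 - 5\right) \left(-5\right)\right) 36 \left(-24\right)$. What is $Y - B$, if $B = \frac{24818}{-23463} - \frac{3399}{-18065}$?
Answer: $\frac{7690868006113}{423859095} \approx 18145.0$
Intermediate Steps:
$B = - \frac{368586433}{423859095}$ ($B = 24818 \left(- \frac{1}{23463}\right) - - \frac{3399}{18065} = - \frac{24818}{23463} + \frac{3399}{18065} = - \frac{368586433}{423859095} \approx -0.8696$)
$Y = 18144$ ($Y = - 3 \left(-3 + \left(3 - 5\right) \left(-5\right)\right) 36 \left(-24\right) = - 3 \left(-3 - -10\right) 36 \left(-24\right) = - 3 \left(-3 + 10\right) 36 \left(-24\right) = - 3 \cdot 7 \cdot 36 \left(-24\right) = - 3 \cdot 252 \left(-24\right) = \left(-3\right) \left(-6048\right) = 18144$)
$Y - B = 18144 - - \frac{368586433}{423859095} = 18144 + \frac{368586433}{423859095} = \frac{7690868006113}{423859095}$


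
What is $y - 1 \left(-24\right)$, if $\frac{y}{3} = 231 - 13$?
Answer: $678$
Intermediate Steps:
$y = 654$ ($y = 3 \left(231 - 13\right) = 3 \cdot 218 = 654$)
$y - 1 \left(-24\right) = 654 - 1 \left(-24\right) = 654 - -24 = 654 + 24 = 678$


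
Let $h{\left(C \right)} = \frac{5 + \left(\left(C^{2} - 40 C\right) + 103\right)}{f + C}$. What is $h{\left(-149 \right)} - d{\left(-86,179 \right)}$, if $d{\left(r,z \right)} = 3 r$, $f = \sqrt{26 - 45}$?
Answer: $\frac{1520679}{22220} - \frac{28269 i \sqrt{19}}{22220} \approx 68.437 - 5.5455 i$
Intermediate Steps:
$f = i \sqrt{19}$ ($f = \sqrt{-19} = i \sqrt{19} \approx 4.3589 i$)
$h{\left(C \right)} = \frac{108 + C^{2} - 40 C}{C + i \sqrt{19}}$ ($h{\left(C \right)} = \frac{5 + \left(\left(C^{2} - 40 C\right) + 103\right)}{i \sqrt{19} + C} = \frac{5 + \left(103 + C^{2} - 40 C\right)}{C + i \sqrt{19}} = \frac{108 + C^{2} - 40 C}{C + i \sqrt{19}}$)
$h{\left(-149 \right)} - d{\left(-86,179 \right)} = \frac{108 + \left(-149\right)^{2} - -5960}{-149 + i \sqrt{19}} - 3 \left(-86\right) = \frac{108 + 22201 + 5960}{-149 + i \sqrt{19}} - -258 = \frac{1}{-149 + i \sqrt{19}} \cdot 28269 + 258 = \frac{28269}{-149 + i \sqrt{19}} + 258 = 258 + \frac{28269}{-149 + i \sqrt{19}}$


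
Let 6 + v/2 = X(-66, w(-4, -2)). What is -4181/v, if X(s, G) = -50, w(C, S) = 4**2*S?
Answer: 4181/112 ≈ 37.330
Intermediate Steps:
w(C, S) = 16*S
v = -112 (v = -12 + 2*(-50) = -12 - 100 = -112)
-4181/v = -4181/(-112) = -4181*(-1/112) = 4181/112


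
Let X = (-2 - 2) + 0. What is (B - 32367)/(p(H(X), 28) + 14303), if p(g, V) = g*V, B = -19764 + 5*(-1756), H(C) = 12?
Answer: -60911/14639 ≈ -4.1609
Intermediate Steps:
X = -4 (X = -4 + 0 = -4)
B = -28544 (B = -19764 - 8780 = -28544)
p(g, V) = V*g
(B - 32367)/(p(H(X), 28) + 14303) = (-28544 - 32367)/(28*12 + 14303) = -60911/(336 + 14303) = -60911/14639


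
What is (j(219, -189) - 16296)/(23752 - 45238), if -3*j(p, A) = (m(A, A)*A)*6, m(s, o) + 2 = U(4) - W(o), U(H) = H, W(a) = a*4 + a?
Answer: -56945/3581 ≈ -15.902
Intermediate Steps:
W(a) = 5*a (W(a) = 4*a + a = 5*a)
m(s, o) = 2 - 5*o (m(s, o) = -2 + (4 - 5*o) = 2 - 5*o)
j(p, A) = -2*A*(2 - 5*A) (j(p, A) = -(2 - 5*A)*A*6/3 = -A*(2 - 5*A)*6/3 = -2*A*(2 - 5*A))
(j(219, -189) - 16296)/(23752 - 45238) = (2*(-189)*(-2 + 5*(-189)) - 16296)/(23752 - 45238) = (2*(-189)*(-2 - 945) - 16296)/(-21486) = (2*(-189)*(-947) - 16296)*(-1/21486) = (357966 - 16296)*(-1/21486) = 341670*(-1/21486) = -56945/3581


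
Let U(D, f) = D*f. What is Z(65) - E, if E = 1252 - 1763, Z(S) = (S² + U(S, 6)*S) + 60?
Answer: 30146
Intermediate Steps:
Z(S) = 60 + 7*S² (Z(S) = (S² + (S*6)*S) + 60 = (S² + (6*S)*S) + 60 = (S² + 6*S²) + 60 = 7*S² + 60 = 60 + 7*S²)
E = -511
Z(65) - E = (60 + 7*65²) - 1*(-511) = (60 + 7*4225) + 511 = (60 + 29575) + 511 = 29635 + 511 = 30146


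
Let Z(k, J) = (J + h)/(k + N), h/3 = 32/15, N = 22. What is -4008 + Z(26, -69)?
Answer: -962233/240 ≈ -4009.3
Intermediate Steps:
h = 32/5 (h = 3*(32/15) = 32/5 ≈ 6.4000)
Z(k, J) = (32/5 + J)/(22 + k) (Z(k, J) = (J + 32/5)/(k + 22) = (32/5 + J)/(22 + k))
-4008 + Z(26, -69) = -4008 + (32/5 - 69)/(22 + 26) = -4008 - 313/5/48 = -4008 + (1/48)*(-313/5) = -4008 - 313/240 = -962233/240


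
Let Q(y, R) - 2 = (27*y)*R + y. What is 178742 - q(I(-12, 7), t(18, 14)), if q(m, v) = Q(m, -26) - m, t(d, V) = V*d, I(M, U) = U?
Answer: 183654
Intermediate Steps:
Q(y, R) = 2 + y + 27*R*y (Q(y, R) = 2 + ((27*y)*R + y) = 2 + (27*R*y + y) = 2 + (y + 27*R*y) = 2 + y + 27*R*y)
q(m, v) = 2 - 702*m (q(m, v) = (2 + m + 27*(-26)*m) - m = (2 + m - 702*m) - m = (2 - 701*m) - m = 2 - 702*m)
178742 - q(I(-12, 7), t(18, 14)) = 178742 - (2 - 702*7) = 178742 - (2 - 4914) = 178742 - 1*(-4912) = 178742 + 4912 = 183654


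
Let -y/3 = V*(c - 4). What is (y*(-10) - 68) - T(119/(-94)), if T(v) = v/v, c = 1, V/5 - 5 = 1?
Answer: -2769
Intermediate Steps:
V = 30 (V = 25 + 5*1 = 25 + 5 = 30)
y = 270 (y = -90*(1 - 4) = -90*(-3) = -3*(-90) = 270)
T(v) = 1
(y*(-10) - 68) - T(119/(-94)) = (270*(-10) - 68) - 1*1 = (-2700 - 68) - 1 = -2768 - 1 = -2769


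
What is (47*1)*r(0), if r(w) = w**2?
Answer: 0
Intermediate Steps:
(47*1)*r(0) = (47*1)*0**2 = 47*0 = 0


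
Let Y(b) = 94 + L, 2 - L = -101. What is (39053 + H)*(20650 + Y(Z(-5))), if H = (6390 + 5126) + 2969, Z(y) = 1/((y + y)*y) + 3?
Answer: 1116106686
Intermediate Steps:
L = 103 (L = 2 - 1*(-101) = 2 + 101 = 103)
Z(y) = 3 + 1/(2*y**2) (Z(y) = 1/(((2*y))*y) + 3 = (1/(2*y))/y + 3 = 1/(2*y**2) + 3 = 3 + 1/(2*y**2))
H = 14485 (H = 11516 + 2969 = 14485)
Y(b) = 197 (Y(b) = 94 + 103 = 197)
(39053 + H)*(20650 + Y(Z(-5))) = (39053 + 14485)*(20650 + 197) = 53538*20847 = 1116106686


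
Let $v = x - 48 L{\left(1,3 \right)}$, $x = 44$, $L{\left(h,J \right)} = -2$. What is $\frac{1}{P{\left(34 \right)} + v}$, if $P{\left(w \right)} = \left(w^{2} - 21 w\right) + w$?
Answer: $\frac{1}{616} \approx 0.0016234$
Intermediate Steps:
$P{\left(w \right)} = w^{2} - 20 w$
$v = 140$ ($v = 44 - -96 = 44 + 96 = 140$)
$\frac{1}{P{\left(34 \right)} + v} = \frac{1}{34 \left(-20 + 34\right) + 140} = \frac{1}{34 \cdot 14 + 140} = \frac{1}{476 + 140} = \frac{1}{616}$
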